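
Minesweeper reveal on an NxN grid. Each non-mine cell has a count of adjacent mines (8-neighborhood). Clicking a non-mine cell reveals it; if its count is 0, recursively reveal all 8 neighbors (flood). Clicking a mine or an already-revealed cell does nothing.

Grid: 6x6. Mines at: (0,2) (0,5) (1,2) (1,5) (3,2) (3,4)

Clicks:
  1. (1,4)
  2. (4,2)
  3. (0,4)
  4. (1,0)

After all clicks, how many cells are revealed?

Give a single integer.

Click 1 (1,4) count=2: revealed 1 new [(1,4)] -> total=1
Click 2 (4,2) count=1: revealed 1 new [(4,2)] -> total=2
Click 3 (0,4) count=2: revealed 1 new [(0,4)] -> total=3
Click 4 (1,0) count=0: revealed 19 new [(0,0) (0,1) (1,0) (1,1) (2,0) (2,1) (3,0) (3,1) (4,0) (4,1) (4,3) (4,4) (4,5) (5,0) (5,1) (5,2) (5,3) (5,4) (5,5)] -> total=22

Answer: 22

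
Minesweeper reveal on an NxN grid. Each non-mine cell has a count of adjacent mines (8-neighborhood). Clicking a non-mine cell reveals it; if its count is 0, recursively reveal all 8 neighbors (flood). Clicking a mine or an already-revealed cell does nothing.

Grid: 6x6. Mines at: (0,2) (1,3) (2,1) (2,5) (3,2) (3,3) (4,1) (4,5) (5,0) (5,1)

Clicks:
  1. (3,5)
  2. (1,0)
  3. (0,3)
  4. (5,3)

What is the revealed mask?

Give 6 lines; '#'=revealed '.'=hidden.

Click 1 (3,5) count=2: revealed 1 new [(3,5)] -> total=1
Click 2 (1,0) count=1: revealed 1 new [(1,0)] -> total=2
Click 3 (0,3) count=2: revealed 1 new [(0,3)] -> total=3
Click 4 (5,3) count=0: revealed 6 new [(4,2) (4,3) (4,4) (5,2) (5,3) (5,4)] -> total=9

Answer: ...#..
#.....
......
.....#
..###.
..###.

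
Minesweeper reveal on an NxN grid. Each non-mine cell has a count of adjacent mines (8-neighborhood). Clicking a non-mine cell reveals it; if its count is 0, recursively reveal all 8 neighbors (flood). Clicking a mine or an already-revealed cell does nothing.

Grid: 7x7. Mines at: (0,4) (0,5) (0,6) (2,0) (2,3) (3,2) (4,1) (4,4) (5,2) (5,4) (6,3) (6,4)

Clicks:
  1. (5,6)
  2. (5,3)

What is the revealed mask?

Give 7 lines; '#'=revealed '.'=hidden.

Click 1 (5,6) count=0: revealed 15 new [(1,4) (1,5) (1,6) (2,4) (2,5) (2,6) (3,4) (3,5) (3,6) (4,5) (4,6) (5,5) (5,6) (6,5) (6,6)] -> total=15
Click 2 (5,3) count=5: revealed 1 new [(5,3)] -> total=16

Answer: .......
....###
....###
....###
.....##
...#.##
.....##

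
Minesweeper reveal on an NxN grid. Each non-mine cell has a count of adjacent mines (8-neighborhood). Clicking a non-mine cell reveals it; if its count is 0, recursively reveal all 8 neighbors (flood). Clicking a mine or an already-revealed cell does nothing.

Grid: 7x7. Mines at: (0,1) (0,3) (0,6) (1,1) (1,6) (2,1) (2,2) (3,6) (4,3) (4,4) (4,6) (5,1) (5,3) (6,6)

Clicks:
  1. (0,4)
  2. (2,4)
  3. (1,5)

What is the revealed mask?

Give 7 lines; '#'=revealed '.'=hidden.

Answer: ....#..
...###.
...###.
...###.
.......
.......
.......

Derivation:
Click 1 (0,4) count=1: revealed 1 new [(0,4)] -> total=1
Click 2 (2,4) count=0: revealed 9 new [(1,3) (1,4) (1,5) (2,3) (2,4) (2,5) (3,3) (3,4) (3,5)] -> total=10
Click 3 (1,5) count=2: revealed 0 new [(none)] -> total=10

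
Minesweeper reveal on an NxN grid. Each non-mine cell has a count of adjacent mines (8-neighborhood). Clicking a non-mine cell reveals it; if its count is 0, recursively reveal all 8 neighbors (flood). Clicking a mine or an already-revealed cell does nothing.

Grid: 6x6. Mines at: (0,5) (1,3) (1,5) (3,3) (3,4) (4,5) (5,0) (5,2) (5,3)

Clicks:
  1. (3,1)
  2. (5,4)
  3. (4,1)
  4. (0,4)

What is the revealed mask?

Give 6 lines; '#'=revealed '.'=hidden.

Answer: ###.#.
###...
###...
###...
###...
....#.

Derivation:
Click 1 (3,1) count=0: revealed 15 new [(0,0) (0,1) (0,2) (1,0) (1,1) (1,2) (2,0) (2,1) (2,2) (3,0) (3,1) (3,2) (4,0) (4,1) (4,2)] -> total=15
Click 2 (5,4) count=2: revealed 1 new [(5,4)] -> total=16
Click 3 (4,1) count=2: revealed 0 new [(none)] -> total=16
Click 4 (0,4) count=3: revealed 1 new [(0,4)] -> total=17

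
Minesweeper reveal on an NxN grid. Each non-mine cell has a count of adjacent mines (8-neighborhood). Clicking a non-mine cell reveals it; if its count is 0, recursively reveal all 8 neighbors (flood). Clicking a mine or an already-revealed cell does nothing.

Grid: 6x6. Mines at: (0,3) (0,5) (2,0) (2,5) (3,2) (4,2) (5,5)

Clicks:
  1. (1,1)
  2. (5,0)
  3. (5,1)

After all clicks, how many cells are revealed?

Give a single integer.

Answer: 7

Derivation:
Click 1 (1,1) count=1: revealed 1 new [(1,1)] -> total=1
Click 2 (5,0) count=0: revealed 6 new [(3,0) (3,1) (4,0) (4,1) (5,0) (5,1)] -> total=7
Click 3 (5,1) count=1: revealed 0 new [(none)] -> total=7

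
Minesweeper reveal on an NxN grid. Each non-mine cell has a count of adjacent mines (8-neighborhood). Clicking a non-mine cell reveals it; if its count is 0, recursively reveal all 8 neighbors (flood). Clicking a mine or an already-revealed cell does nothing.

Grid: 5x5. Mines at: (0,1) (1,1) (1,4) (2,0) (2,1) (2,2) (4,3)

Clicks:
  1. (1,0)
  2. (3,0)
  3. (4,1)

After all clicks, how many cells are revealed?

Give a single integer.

Click 1 (1,0) count=4: revealed 1 new [(1,0)] -> total=1
Click 2 (3,0) count=2: revealed 1 new [(3,0)] -> total=2
Click 3 (4,1) count=0: revealed 5 new [(3,1) (3,2) (4,0) (4,1) (4,2)] -> total=7

Answer: 7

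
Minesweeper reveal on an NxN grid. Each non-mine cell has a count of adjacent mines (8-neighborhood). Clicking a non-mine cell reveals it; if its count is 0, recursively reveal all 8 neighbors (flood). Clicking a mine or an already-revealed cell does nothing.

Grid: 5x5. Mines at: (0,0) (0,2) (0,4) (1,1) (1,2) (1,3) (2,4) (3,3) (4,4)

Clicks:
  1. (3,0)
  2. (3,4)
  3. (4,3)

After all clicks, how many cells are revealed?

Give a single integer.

Answer: 11

Derivation:
Click 1 (3,0) count=0: revealed 9 new [(2,0) (2,1) (2,2) (3,0) (3,1) (3,2) (4,0) (4,1) (4,2)] -> total=9
Click 2 (3,4) count=3: revealed 1 new [(3,4)] -> total=10
Click 3 (4,3) count=2: revealed 1 new [(4,3)] -> total=11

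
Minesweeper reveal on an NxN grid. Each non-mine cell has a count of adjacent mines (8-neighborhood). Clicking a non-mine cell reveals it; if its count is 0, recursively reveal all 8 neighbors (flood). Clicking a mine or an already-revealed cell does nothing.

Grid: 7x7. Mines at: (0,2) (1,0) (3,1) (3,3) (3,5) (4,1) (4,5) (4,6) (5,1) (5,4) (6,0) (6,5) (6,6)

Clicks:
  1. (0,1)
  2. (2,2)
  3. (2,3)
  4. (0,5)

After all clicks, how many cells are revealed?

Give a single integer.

Answer: 14

Derivation:
Click 1 (0,1) count=2: revealed 1 new [(0,1)] -> total=1
Click 2 (2,2) count=2: revealed 1 new [(2,2)] -> total=2
Click 3 (2,3) count=1: revealed 1 new [(2,3)] -> total=3
Click 4 (0,5) count=0: revealed 11 new [(0,3) (0,4) (0,5) (0,6) (1,3) (1,4) (1,5) (1,6) (2,4) (2,5) (2,6)] -> total=14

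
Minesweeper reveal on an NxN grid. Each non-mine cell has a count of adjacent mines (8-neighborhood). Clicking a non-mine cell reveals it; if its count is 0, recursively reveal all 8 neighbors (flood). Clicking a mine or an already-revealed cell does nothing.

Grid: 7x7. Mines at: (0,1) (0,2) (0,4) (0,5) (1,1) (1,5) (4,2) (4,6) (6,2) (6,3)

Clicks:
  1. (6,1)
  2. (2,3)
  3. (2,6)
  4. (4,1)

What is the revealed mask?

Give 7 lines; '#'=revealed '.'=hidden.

Answer: .......
..###..
..#####
..####.
.#.###.
...###.
.#.....

Derivation:
Click 1 (6,1) count=1: revealed 1 new [(6,1)] -> total=1
Click 2 (2,3) count=0: revealed 17 new [(1,2) (1,3) (1,4) (2,2) (2,3) (2,4) (2,5) (3,2) (3,3) (3,4) (3,5) (4,3) (4,4) (4,5) (5,3) (5,4) (5,5)] -> total=18
Click 3 (2,6) count=1: revealed 1 new [(2,6)] -> total=19
Click 4 (4,1) count=1: revealed 1 new [(4,1)] -> total=20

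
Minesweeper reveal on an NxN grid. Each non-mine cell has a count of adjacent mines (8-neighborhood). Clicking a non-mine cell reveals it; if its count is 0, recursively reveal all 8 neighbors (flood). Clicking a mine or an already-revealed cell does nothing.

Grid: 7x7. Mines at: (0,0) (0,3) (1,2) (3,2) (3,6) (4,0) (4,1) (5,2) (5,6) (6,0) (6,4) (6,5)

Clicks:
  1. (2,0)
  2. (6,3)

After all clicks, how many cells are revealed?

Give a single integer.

Answer: 7

Derivation:
Click 1 (2,0) count=0: revealed 6 new [(1,0) (1,1) (2,0) (2,1) (3,0) (3,1)] -> total=6
Click 2 (6,3) count=2: revealed 1 new [(6,3)] -> total=7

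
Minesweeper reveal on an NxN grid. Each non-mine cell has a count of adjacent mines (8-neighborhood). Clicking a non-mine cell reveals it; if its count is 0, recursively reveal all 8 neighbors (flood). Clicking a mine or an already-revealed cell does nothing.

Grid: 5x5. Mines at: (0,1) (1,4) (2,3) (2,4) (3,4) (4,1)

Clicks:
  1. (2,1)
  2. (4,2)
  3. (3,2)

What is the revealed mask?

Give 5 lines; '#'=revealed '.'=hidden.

Click 1 (2,1) count=0: revealed 9 new [(1,0) (1,1) (1,2) (2,0) (2,1) (2,2) (3,0) (3,1) (3,2)] -> total=9
Click 2 (4,2) count=1: revealed 1 new [(4,2)] -> total=10
Click 3 (3,2) count=2: revealed 0 new [(none)] -> total=10

Answer: .....
###..
###..
###..
..#..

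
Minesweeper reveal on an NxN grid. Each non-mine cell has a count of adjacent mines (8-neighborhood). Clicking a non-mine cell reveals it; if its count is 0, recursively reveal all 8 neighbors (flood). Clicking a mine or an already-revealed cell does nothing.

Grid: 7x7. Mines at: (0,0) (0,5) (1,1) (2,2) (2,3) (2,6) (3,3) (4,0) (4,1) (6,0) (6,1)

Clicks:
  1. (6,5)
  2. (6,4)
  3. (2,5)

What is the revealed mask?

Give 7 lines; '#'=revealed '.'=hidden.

Click 1 (6,5) count=0: revealed 18 new [(3,4) (3,5) (3,6) (4,2) (4,3) (4,4) (4,5) (4,6) (5,2) (5,3) (5,4) (5,5) (5,6) (6,2) (6,3) (6,4) (6,5) (6,6)] -> total=18
Click 2 (6,4) count=0: revealed 0 new [(none)] -> total=18
Click 3 (2,5) count=1: revealed 1 new [(2,5)] -> total=19

Answer: .......
.......
.....#.
....###
..#####
..#####
..#####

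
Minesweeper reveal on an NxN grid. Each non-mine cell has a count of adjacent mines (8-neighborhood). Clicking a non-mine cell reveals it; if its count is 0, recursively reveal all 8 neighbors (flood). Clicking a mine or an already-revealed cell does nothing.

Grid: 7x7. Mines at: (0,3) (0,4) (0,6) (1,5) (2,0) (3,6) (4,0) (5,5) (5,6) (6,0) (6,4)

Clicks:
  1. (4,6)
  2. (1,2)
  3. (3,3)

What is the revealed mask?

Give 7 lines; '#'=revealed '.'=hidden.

Click 1 (4,6) count=3: revealed 1 new [(4,6)] -> total=1
Click 2 (1,2) count=1: revealed 1 new [(1,2)] -> total=2
Click 3 (3,3) count=0: revealed 25 new [(1,1) (1,3) (1,4) (2,1) (2,2) (2,3) (2,4) (2,5) (3,1) (3,2) (3,3) (3,4) (3,5) (4,1) (4,2) (4,3) (4,4) (4,5) (5,1) (5,2) (5,3) (5,4) (6,1) (6,2) (6,3)] -> total=27

Answer: .......
.####..
.#####.
.#####.
.######
.####..
.###...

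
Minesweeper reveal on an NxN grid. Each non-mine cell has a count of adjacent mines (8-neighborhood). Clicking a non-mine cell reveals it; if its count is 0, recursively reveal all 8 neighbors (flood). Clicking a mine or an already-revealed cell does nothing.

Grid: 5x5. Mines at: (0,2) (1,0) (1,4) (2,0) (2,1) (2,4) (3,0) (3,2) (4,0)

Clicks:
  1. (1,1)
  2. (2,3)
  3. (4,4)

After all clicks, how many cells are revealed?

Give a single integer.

Click 1 (1,1) count=4: revealed 1 new [(1,1)] -> total=1
Click 2 (2,3) count=3: revealed 1 new [(2,3)] -> total=2
Click 3 (4,4) count=0: revealed 4 new [(3,3) (3,4) (4,3) (4,4)] -> total=6

Answer: 6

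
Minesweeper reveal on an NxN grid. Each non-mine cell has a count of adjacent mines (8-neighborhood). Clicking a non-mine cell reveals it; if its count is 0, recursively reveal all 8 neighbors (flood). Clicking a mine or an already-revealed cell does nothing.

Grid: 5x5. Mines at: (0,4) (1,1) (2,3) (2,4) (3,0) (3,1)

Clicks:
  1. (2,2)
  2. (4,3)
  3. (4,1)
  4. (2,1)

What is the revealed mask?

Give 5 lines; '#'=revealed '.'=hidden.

Click 1 (2,2) count=3: revealed 1 new [(2,2)] -> total=1
Click 2 (4,3) count=0: revealed 6 new [(3,2) (3,3) (3,4) (4,2) (4,3) (4,4)] -> total=7
Click 3 (4,1) count=2: revealed 1 new [(4,1)] -> total=8
Click 4 (2,1) count=3: revealed 1 new [(2,1)] -> total=9

Answer: .....
.....
.##..
..###
.####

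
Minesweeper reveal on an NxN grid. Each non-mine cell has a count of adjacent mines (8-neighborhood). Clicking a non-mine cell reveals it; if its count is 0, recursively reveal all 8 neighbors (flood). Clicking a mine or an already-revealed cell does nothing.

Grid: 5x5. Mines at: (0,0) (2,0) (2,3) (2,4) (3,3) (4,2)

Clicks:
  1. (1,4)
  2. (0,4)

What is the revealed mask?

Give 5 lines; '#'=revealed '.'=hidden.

Answer: .####
.####
.....
.....
.....

Derivation:
Click 1 (1,4) count=2: revealed 1 new [(1,4)] -> total=1
Click 2 (0,4) count=0: revealed 7 new [(0,1) (0,2) (0,3) (0,4) (1,1) (1,2) (1,3)] -> total=8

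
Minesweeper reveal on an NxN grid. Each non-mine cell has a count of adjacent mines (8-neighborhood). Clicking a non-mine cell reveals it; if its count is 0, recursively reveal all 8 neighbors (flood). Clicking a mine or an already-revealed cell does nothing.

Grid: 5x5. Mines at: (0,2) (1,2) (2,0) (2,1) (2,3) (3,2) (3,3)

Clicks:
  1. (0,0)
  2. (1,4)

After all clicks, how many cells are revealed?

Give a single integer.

Click 1 (0,0) count=0: revealed 4 new [(0,0) (0,1) (1,0) (1,1)] -> total=4
Click 2 (1,4) count=1: revealed 1 new [(1,4)] -> total=5

Answer: 5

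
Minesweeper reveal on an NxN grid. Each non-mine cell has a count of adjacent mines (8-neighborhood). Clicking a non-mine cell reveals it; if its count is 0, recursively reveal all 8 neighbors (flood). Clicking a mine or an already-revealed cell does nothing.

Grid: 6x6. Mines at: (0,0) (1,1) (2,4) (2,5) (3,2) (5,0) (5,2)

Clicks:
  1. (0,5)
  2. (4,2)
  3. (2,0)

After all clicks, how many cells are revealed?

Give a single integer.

Answer: 10

Derivation:
Click 1 (0,5) count=0: revealed 8 new [(0,2) (0,3) (0,4) (0,5) (1,2) (1,3) (1,4) (1,5)] -> total=8
Click 2 (4,2) count=2: revealed 1 new [(4,2)] -> total=9
Click 3 (2,0) count=1: revealed 1 new [(2,0)] -> total=10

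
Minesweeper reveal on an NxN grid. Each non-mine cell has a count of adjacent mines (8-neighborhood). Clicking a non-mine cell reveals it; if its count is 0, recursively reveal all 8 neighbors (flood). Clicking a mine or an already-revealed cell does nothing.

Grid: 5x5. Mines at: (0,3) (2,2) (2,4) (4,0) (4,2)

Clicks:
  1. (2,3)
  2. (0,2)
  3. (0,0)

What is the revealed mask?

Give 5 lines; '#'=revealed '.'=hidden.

Answer: ###..
###..
##.#.
##...
.....

Derivation:
Click 1 (2,3) count=2: revealed 1 new [(2,3)] -> total=1
Click 2 (0,2) count=1: revealed 1 new [(0,2)] -> total=2
Click 3 (0,0) count=0: revealed 9 new [(0,0) (0,1) (1,0) (1,1) (1,2) (2,0) (2,1) (3,0) (3,1)] -> total=11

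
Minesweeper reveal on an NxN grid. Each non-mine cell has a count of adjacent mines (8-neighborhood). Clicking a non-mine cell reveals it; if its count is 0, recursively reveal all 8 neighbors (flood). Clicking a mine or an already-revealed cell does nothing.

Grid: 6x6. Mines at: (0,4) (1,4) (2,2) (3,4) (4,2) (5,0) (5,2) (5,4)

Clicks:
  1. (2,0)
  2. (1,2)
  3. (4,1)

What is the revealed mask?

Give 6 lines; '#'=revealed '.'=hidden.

Answer: ####..
####..
##....
##....
##....
......

Derivation:
Click 1 (2,0) count=0: revealed 14 new [(0,0) (0,1) (0,2) (0,3) (1,0) (1,1) (1,2) (1,3) (2,0) (2,1) (3,0) (3,1) (4,0) (4,1)] -> total=14
Click 2 (1,2) count=1: revealed 0 new [(none)] -> total=14
Click 3 (4,1) count=3: revealed 0 new [(none)] -> total=14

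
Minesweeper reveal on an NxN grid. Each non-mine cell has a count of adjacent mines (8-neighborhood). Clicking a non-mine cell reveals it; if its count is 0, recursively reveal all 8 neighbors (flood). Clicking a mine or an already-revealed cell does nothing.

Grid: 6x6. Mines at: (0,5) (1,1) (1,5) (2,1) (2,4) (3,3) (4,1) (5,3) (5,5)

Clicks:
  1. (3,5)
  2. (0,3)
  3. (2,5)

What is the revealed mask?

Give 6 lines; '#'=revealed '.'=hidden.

Click 1 (3,5) count=1: revealed 1 new [(3,5)] -> total=1
Click 2 (0,3) count=0: revealed 6 new [(0,2) (0,3) (0,4) (1,2) (1,3) (1,4)] -> total=7
Click 3 (2,5) count=2: revealed 1 new [(2,5)] -> total=8

Answer: ..###.
..###.
.....#
.....#
......
......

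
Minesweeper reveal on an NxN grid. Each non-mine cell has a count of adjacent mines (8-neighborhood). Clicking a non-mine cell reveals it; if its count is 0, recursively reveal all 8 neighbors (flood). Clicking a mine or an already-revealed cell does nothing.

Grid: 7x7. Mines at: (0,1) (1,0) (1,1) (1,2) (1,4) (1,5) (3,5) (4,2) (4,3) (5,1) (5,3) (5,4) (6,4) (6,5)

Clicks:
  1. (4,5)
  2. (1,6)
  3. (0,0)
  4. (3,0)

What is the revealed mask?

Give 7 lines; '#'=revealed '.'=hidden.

Answer: #......
......#
##.....
##.....
##...#.
.......
.......

Derivation:
Click 1 (4,5) count=2: revealed 1 new [(4,5)] -> total=1
Click 2 (1,6) count=1: revealed 1 new [(1,6)] -> total=2
Click 3 (0,0) count=3: revealed 1 new [(0,0)] -> total=3
Click 4 (3,0) count=0: revealed 6 new [(2,0) (2,1) (3,0) (3,1) (4,0) (4,1)] -> total=9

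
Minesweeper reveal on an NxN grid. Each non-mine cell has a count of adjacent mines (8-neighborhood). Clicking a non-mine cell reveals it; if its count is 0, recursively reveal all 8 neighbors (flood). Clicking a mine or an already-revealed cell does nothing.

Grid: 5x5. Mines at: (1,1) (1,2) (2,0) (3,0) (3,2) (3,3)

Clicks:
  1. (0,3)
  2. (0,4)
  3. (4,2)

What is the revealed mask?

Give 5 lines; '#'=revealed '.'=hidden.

Click 1 (0,3) count=1: revealed 1 new [(0,3)] -> total=1
Click 2 (0,4) count=0: revealed 5 new [(0,4) (1,3) (1,4) (2,3) (2,4)] -> total=6
Click 3 (4,2) count=2: revealed 1 new [(4,2)] -> total=7

Answer: ...##
...##
...##
.....
..#..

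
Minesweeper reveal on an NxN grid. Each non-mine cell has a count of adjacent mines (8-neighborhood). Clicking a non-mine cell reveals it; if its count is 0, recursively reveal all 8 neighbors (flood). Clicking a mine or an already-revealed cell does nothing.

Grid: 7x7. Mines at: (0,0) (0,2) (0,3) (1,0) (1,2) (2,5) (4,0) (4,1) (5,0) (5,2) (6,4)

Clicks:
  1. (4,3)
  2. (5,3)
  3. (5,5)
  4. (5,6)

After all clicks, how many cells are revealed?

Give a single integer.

Answer: 19

Derivation:
Click 1 (4,3) count=1: revealed 1 new [(4,3)] -> total=1
Click 2 (5,3) count=2: revealed 1 new [(5,3)] -> total=2
Click 3 (5,5) count=1: revealed 1 new [(5,5)] -> total=3
Click 4 (5,6) count=0: revealed 16 new [(2,2) (2,3) (2,4) (3,2) (3,3) (3,4) (3,5) (3,6) (4,2) (4,4) (4,5) (4,6) (5,4) (5,6) (6,5) (6,6)] -> total=19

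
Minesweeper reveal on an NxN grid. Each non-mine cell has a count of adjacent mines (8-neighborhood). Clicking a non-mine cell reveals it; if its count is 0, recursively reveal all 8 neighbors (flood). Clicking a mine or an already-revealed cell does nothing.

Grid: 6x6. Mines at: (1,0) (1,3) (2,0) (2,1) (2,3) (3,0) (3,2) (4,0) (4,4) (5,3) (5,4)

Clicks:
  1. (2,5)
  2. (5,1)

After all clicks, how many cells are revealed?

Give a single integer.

Click 1 (2,5) count=0: revealed 8 new [(0,4) (0,5) (1,4) (1,5) (2,4) (2,5) (3,4) (3,5)] -> total=8
Click 2 (5,1) count=1: revealed 1 new [(5,1)] -> total=9

Answer: 9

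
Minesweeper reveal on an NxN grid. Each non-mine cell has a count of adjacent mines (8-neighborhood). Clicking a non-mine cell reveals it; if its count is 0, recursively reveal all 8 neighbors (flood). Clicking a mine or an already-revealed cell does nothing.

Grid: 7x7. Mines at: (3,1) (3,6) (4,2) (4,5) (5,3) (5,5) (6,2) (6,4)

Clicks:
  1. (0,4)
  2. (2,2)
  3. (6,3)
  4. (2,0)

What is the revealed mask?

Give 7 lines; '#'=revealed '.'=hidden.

Answer: #######
#######
#######
..####.
.......
.......
...#...

Derivation:
Click 1 (0,4) count=0: revealed 25 new [(0,0) (0,1) (0,2) (0,3) (0,4) (0,5) (0,6) (1,0) (1,1) (1,2) (1,3) (1,4) (1,5) (1,6) (2,0) (2,1) (2,2) (2,3) (2,4) (2,5) (2,6) (3,2) (3,3) (3,4) (3,5)] -> total=25
Click 2 (2,2) count=1: revealed 0 new [(none)] -> total=25
Click 3 (6,3) count=3: revealed 1 new [(6,3)] -> total=26
Click 4 (2,0) count=1: revealed 0 new [(none)] -> total=26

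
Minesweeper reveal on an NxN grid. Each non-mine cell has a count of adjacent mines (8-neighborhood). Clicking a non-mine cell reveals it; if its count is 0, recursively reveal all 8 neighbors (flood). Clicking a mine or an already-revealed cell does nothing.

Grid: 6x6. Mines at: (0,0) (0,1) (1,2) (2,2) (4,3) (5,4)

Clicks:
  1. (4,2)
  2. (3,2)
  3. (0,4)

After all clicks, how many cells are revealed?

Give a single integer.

Answer: 16

Derivation:
Click 1 (4,2) count=1: revealed 1 new [(4,2)] -> total=1
Click 2 (3,2) count=2: revealed 1 new [(3,2)] -> total=2
Click 3 (0,4) count=0: revealed 14 new [(0,3) (0,4) (0,5) (1,3) (1,4) (1,5) (2,3) (2,4) (2,5) (3,3) (3,4) (3,5) (4,4) (4,5)] -> total=16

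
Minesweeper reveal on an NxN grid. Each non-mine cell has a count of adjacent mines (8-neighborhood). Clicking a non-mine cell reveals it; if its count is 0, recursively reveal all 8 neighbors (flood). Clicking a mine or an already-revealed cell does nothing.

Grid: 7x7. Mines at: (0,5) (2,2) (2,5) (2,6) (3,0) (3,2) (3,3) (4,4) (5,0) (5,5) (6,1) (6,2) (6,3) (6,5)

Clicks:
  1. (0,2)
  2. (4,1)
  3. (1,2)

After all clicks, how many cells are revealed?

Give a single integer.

Click 1 (0,2) count=0: revealed 12 new [(0,0) (0,1) (0,2) (0,3) (0,4) (1,0) (1,1) (1,2) (1,3) (1,4) (2,0) (2,1)] -> total=12
Click 2 (4,1) count=3: revealed 1 new [(4,1)] -> total=13
Click 3 (1,2) count=1: revealed 0 new [(none)] -> total=13

Answer: 13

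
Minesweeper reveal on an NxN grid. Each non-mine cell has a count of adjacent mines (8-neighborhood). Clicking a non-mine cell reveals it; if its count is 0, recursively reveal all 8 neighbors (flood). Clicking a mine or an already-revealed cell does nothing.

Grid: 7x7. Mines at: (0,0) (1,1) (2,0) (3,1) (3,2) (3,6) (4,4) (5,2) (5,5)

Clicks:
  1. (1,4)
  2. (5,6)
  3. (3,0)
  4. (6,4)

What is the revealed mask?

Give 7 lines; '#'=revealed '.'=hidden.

Answer: ..#####
..#####
..#####
#..###.
.......
......#
....#..

Derivation:
Click 1 (1,4) count=0: revealed 18 new [(0,2) (0,3) (0,4) (0,5) (0,6) (1,2) (1,3) (1,4) (1,5) (1,6) (2,2) (2,3) (2,4) (2,5) (2,6) (3,3) (3,4) (3,5)] -> total=18
Click 2 (5,6) count=1: revealed 1 new [(5,6)] -> total=19
Click 3 (3,0) count=2: revealed 1 new [(3,0)] -> total=20
Click 4 (6,4) count=1: revealed 1 new [(6,4)] -> total=21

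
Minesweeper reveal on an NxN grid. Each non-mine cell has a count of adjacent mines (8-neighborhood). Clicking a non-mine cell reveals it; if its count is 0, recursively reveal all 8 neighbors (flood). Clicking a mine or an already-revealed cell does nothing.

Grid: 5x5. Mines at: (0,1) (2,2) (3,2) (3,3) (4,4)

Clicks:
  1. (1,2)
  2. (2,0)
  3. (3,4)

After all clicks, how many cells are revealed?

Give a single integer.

Answer: 10

Derivation:
Click 1 (1,2) count=2: revealed 1 new [(1,2)] -> total=1
Click 2 (2,0) count=0: revealed 8 new [(1,0) (1,1) (2,0) (2,1) (3,0) (3,1) (4,0) (4,1)] -> total=9
Click 3 (3,4) count=2: revealed 1 new [(3,4)] -> total=10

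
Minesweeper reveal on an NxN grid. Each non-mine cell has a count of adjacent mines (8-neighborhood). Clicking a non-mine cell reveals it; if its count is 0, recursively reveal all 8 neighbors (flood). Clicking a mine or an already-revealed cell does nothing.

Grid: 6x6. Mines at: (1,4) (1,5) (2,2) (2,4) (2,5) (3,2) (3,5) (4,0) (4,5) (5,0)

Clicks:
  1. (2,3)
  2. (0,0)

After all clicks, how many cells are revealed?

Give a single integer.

Answer: 13

Derivation:
Click 1 (2,3) count=4: revealed 1 new [(2,3)] -> total=1
Click 2 (0,0) count=0: revealed 12 new [(0,0) (0,1) (0,2) (0,3) (1,0) (1,1) (1,2) (1,3) (2,0) (2,1) (3,0) (3,1)] -> total=13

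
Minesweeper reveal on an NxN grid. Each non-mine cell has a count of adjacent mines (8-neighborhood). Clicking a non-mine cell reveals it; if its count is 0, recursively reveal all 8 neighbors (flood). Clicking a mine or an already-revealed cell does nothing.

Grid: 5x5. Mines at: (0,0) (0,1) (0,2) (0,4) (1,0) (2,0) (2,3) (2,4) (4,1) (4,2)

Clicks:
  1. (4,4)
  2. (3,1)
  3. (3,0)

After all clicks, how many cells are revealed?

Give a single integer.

Answer: 6

Derivation:
Click 1 (4,4) count=0: revealed 4 new [(3,3) (3,4) (4,3) (4,4)] -> total=4
Click 2 (3,1) count=3: revealed 1 new [(3,1)] -> total=5
Click 3 (3,0) count=2: revealed 1 new [(3,0)] -> total=6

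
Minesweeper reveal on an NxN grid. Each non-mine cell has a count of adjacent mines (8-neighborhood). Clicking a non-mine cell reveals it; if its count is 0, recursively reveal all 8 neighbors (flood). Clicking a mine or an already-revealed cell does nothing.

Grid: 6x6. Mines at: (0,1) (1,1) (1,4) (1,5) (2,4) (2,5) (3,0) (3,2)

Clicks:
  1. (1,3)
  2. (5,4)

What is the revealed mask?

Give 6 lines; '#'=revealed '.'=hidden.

Answer: ......
...#..
......
...###
######
######

Derivation:
Click 1 (1,3) count=2: revealed 1 new [(1,3)] -> total=1
Click 2 (5,4) count=0: revealed 15 new [(3,3) (3,4) (3,5) (4,0) (4,1) (4,2) (4,3) (4,4) (4,5) (5,0) (5,1) (5,2) (5,3) (5,4) (5,5)] -> total=16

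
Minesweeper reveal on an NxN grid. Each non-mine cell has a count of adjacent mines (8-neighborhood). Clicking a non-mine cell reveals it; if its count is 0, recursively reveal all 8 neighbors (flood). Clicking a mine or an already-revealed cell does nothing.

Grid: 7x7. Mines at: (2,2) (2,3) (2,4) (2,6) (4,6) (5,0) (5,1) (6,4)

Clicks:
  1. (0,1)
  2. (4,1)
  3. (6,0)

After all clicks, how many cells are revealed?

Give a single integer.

Click 1 (0,1) count=0: revealed 20 new [(0,0) (0,1) (0,2) (0,3) (0,4) (0,5) (0,6) (1,0) (1,1) (1,2) (1,3) (1,4) (1,5) (1,6) (2,0) (2,1) (3,0) (3,1) (4,0) (4,1)] -> total=20
Click 2 (4,1) count=2: revealed 0 new [(none)] -> total=20
Click 3 (6,0) count=2: revealed 1 new [(6,0)] -> total=21

Answer: 21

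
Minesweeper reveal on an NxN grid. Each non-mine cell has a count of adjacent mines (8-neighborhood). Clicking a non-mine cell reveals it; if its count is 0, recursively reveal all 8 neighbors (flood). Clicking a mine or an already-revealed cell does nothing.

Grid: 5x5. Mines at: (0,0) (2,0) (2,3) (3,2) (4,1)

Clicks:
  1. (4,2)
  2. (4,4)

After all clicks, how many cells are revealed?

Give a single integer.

Click 1 (4,2) count=2: revealed 1 new [(4,2)] -> total=1
Click 2 (4,4) count=0: revealed 4 new [(3,3) (3,4) (4,3) (4,4)] -> total=5

Answer: 5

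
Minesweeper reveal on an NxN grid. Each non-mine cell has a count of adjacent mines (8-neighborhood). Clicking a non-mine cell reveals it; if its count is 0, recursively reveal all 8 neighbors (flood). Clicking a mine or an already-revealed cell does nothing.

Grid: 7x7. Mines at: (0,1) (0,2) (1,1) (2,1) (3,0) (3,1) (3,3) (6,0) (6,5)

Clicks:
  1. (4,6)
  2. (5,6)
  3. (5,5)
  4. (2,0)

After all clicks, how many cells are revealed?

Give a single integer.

Answer: 22

Derivation:
Click 1 (4,6) count=0: revealed 21 new [(0,3) (0,4) (0,5) (0,6) (1,3) (1,4) (1,5) (1,6) (2,3) (2,4) (2,5) (2,6) (3,4) (3,5) (3,6) (4,4) (4,5) (4,6) (5,4) (5,5) (5,6)] -> total=21
Click 2 (5,6) count=1: revealed 0 new [(none)] -> total=21
Click 3 (5,5) count=1: revealed 0 new [(none)] -> total=21
Click 4 (2,0) count=4: revealed 1 new [(2,0)] -> total=22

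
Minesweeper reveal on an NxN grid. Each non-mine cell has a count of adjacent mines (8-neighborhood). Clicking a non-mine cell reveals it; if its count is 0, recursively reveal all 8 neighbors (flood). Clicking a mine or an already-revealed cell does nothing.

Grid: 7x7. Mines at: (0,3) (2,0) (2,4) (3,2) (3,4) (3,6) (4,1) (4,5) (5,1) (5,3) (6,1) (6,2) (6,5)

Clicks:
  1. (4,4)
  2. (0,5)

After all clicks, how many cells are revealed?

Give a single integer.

Answer: 9

Derivation:
Click 1 (4,4) count=3: revealed 1 new [(4,4)] -> total=1
Click 2 (0,5) count=0: revealed 8 new [(0,4) (0,5) (0,6) (1,4) (1,5) (1,6) (2,5) (2,6)] -> total=9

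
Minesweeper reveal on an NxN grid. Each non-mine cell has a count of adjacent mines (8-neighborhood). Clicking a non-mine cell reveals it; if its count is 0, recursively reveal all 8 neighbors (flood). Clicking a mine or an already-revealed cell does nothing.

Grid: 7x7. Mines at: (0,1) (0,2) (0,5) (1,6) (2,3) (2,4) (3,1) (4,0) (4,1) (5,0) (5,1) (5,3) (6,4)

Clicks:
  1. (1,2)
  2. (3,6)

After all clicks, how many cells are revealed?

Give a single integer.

Answer: 14

Derivation:
Click 1 (1,2) count=3: revealed 1 new [(1,2)] -> total=1
Click 2 (3,6) count=0: revealed 13 new [(2,5) (2,6) (3,4) (3,5) (3,6) (4,4) (4,5) (4,6) (5,4) (5,5) (5,6) (6,5) (6,6)] -> total=14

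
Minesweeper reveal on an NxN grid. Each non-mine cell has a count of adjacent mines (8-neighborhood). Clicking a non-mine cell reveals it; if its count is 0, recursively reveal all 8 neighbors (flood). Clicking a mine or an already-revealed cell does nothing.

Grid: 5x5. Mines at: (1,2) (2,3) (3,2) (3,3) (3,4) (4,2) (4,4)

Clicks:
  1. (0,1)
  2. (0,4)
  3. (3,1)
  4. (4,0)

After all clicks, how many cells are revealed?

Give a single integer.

Answer: 14

Derivation:
Click 1 (0,1) count=1: revealed 1 new [(0,1)] -> total=1
Click 2 (0,4) count=0: revealed 4 new [(0,3) (0,4) (1,3) (1,4)] -> total=5
Click 3 (3,1) count=2: revealed 1 new [(3,1)] -> total=6
Click 4 (4,0) count=0: revealed 8 new [(0,0) (1,0) (1,1) (2,0) (2,1) (3,0) (4,0) (4,1)] -> total=14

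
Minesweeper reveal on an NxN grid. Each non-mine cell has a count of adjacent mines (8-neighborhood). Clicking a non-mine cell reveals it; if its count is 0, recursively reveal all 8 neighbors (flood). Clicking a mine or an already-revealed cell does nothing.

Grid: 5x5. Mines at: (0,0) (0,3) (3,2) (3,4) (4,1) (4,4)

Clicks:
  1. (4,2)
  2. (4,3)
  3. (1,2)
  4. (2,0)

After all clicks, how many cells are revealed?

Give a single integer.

Answer: 9

Derivation:
Click 1 (4,2) count=2: revealed 1 new [(4,2)] -> total=1
Click 2 (4,3) count=3: revealed 1 new [(4,3)] -> total=2
Click 3 (1,2) count=1: revealed 1 new [(1,2)] -> total=3
Click 4 (2,0) count=0: revealed 6 new [(1,0) (1,1) (2,0) (2,1) (3,0) (3,1)] -> total=9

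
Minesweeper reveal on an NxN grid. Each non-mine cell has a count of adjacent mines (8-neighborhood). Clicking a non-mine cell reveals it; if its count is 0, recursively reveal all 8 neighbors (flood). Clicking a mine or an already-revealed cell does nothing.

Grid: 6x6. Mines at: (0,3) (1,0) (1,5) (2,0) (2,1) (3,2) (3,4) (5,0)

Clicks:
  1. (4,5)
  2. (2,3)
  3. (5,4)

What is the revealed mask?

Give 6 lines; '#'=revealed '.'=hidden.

Answer: ......
......
...#..
......
.#####
.#####

Derivation:
Click 1 (4,5) count=1: revealed 1 new [(4,5)] -> total=1
Click 2 (2,3) count=2: revealed 1 new [(2,3)] -> total=2
Click 3 (5,4) count=0: revealed 9 new [(4,1) (4,2) (4,3) (4,4) (5,1) (5,2) (5,3) (5,4) (5,5)] -> total=11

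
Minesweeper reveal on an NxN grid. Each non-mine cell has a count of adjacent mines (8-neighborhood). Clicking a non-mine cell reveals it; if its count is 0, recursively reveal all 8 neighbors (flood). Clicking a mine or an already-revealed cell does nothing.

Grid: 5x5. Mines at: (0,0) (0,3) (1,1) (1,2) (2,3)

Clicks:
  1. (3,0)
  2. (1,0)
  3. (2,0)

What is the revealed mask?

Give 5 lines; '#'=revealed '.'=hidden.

Answer: .....
#....
###..
#####
#####

Derivation:
Click 1 (3,0) count=0: revealed 13 new [(2,0) (2,1) (2,2) (3,0) (3,1) (3,2) (3,3) (3,4) (4,0) (4,1) (4,2) (4,3) (4,4)] -> total=13
Click 2 (1,0) count=2: revealed 1 new [(1,0)] -> total=14
Click 3 (2,0) count=1: revealed 0 new [(none)] -> total=14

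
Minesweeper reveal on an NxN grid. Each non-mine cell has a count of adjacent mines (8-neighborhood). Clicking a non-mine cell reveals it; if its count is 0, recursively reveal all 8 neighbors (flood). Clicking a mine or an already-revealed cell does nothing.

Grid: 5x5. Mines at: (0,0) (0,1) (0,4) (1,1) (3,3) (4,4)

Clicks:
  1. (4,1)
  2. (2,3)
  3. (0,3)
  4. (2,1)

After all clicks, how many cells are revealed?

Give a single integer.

Answer: 11

Derivation:
Click 1 (4,1) count=0: revealed 9 new [(2,0) (2,1) (2,2) (3,0) (3,1) (3,2) (4,0) (4,1) (4,2)] -> total=9
Click 2 (2,3) count=1: revealed 1 new [(2,3)] -> total=10
Click 3 (0,3) count=1: revealed 1 new [(0,3)] -> total=11
Click 4 (2,1) count=1: revealed 0 new [(none)] -> total=11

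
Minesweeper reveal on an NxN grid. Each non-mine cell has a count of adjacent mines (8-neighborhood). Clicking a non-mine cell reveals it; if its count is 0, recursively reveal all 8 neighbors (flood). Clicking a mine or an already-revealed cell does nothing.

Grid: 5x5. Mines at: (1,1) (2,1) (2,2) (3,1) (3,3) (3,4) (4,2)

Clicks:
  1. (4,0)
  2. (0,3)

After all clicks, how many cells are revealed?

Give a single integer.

Click 1 (4,0) count=1: revealed 1 new [(4,0)] -> total=1
Click 2 (0,3) count=0: revealed 8 new [(0,2) (0,3) (0,4) (1,2) (1,3) (1,4) (2,3) (2,4)] -> total=9

Answer: 9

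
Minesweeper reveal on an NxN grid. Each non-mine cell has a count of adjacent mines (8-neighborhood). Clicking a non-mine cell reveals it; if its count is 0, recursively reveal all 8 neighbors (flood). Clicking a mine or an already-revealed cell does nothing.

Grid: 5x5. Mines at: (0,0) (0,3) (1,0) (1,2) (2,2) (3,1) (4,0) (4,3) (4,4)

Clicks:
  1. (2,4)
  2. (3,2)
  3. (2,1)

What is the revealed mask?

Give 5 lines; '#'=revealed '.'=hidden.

Click 1 (2,4) count=0: revealed 6 new [(1,3) (1,4) (2,3) (2,4) (3,3) (3,4)] -> total=6
Click 2 (3,2) count=3: revealed 1 new [(3,2)] -> total=7
Click 3 (2,1) count=4: revealed 1 new [(2,1)] -> total=8

Answer: .....
...##
.#.##
..###
.....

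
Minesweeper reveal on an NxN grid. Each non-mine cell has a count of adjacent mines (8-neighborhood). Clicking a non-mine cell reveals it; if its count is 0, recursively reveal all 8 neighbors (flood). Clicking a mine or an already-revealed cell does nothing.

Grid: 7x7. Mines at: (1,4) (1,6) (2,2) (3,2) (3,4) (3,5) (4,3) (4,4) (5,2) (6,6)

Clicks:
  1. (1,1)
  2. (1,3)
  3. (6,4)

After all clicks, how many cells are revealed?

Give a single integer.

Click 1 (1,1) count=1: revealed 1 new [(1,1)] -> total=1
Click 2 (1,3) count=2: revealed 1 new [(1,3)] -> total=2
Click 3 (6,4) count=0: revealed 6 new [(5,3) (5,4) (5,5) (6,3) (6,4) (6,5)] -> total=8

Answer: 8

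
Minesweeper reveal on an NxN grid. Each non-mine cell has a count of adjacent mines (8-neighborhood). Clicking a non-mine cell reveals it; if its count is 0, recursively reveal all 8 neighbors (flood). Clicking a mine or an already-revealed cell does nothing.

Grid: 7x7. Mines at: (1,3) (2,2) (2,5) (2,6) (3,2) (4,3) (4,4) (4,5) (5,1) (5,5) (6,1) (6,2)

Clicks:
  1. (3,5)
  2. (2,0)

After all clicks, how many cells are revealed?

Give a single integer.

Answer: 13

Derivation:
Click 1 (3,5) count=4: revealed 1 new [(3,5)] -> total=1
Click 2 (2,0) count=0: revealed 12 new [(0,0) (0,1) (0,2) (1,0) (1,1) (1,2) (2,0) (2,1) (3,0) (3,1) (4,0) (4,1)] -> total=13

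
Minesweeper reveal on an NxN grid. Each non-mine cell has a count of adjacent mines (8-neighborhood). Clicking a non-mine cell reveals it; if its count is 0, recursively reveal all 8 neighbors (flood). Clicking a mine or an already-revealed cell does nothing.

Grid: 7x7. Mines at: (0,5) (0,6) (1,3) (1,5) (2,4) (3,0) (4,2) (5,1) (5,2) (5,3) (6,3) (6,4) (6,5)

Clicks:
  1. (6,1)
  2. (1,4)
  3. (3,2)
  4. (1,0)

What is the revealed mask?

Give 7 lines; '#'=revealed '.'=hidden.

Answer: ###....
###.#..
###....
..#....
.......
.......
.#.....

Derivation:
Click 1 (6,1) count=2: revealed 1 new [(6,1)] -> total=1
Click 2 (1,4) count=4: revealed 1 new [(1,4)] -> total=2
Click 3 (3,2) count=1: revealed 1 new [(3,2)] -> total=3
Click 4 (1,0) count=0: revealed 9 new [(0,0) (0,1) (0,2) (1,0) (1,1) (1,2) (2,0) (2,1) (2,2)] -> total=12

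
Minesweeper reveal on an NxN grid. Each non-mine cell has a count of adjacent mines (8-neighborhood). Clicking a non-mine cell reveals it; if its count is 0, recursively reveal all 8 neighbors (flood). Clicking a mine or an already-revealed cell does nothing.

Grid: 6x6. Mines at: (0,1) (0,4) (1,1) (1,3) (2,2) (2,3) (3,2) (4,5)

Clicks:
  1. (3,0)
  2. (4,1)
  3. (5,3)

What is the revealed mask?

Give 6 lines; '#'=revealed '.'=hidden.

Click 1 (3,0) count=0: revealed 14 new [(2,0) (2,1) (3,0) (3,1) (4,0) (4,1) (4,2) (4,3) (4,4) (5,0) (5,1) (5,2) (5,3) (5,4)] -> total=14
Click 2 (4,1) count=1: revealed 0 new [(none)] -> total=14
Click 3 (5,3) count=0: revealed 0 new [(none)] -> total=14

Answer: ......
......
##....
##....
#####.
#####.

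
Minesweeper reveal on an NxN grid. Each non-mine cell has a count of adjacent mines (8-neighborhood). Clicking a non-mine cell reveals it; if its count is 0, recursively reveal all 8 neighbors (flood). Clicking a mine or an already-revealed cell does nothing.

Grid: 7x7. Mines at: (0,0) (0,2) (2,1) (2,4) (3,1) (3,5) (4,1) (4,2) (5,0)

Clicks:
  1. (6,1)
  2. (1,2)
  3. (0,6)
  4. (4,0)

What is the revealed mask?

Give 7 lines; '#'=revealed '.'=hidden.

Answer: ...####
..#####
.....##
.......
#......
.......
.#.....

Derivation:
Click 1 (6,1) count=1: revealed 1 new [(6,1)] -> total=1
Click 2 (1,2) count=2: revealed 1 new [(1,2)] -> total=2
Click 3 (0,6) count=0: revealed 10 new [(0,3) (0,4) (0,5) (0,6) (1,3) (1,4) (1,5) (1,6) (2,5) (2,6)] -> total=12
Click 4 (4,0) count=3: revealed 1 new [(4,0)] -> total=13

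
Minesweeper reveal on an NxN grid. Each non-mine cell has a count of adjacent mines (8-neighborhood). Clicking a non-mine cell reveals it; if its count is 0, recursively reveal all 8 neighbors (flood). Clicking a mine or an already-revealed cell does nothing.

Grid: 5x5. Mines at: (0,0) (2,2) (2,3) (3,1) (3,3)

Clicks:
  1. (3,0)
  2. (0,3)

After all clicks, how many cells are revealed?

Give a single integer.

Answer: 9

Derivation:
Click 1 (3,0) count=1: revealed 1 new [(3,0)] -> total=1
Click 2 (0,3) count=0: revealed 8 new [(0,1) (0,2) (0,3) (0,4) (1,1) (1,2) (1,3) (1,4)] -> total=9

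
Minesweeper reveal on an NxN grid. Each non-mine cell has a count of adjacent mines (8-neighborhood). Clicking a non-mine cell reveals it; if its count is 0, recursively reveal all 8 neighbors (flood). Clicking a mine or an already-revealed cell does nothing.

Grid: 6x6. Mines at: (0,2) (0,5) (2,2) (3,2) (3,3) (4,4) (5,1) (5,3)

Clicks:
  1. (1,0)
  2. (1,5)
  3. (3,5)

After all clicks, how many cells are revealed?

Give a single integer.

Answer: 12

Derivation:
Click 1 (1,0) count=0: revealed 10 new [(0,0) (0,1) (1,0) (1,1) (2,0) (2,1) (3,0) (3,1) (4,0) (4,1)] -> total=10
Click 2 (1,5) count=1: revealed 1 new [(1,5)] -> total=11
Click 3 (3,5) count=1: revealed 1 new [(3,5)] -> total=12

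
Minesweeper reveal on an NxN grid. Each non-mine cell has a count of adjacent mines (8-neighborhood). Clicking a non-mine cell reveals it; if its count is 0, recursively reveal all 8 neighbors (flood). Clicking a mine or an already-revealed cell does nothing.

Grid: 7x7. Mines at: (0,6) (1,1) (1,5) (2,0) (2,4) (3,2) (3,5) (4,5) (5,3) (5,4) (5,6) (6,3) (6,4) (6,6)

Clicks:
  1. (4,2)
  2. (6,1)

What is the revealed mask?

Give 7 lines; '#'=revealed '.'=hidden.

Click 1 (4,2) count=2: revealed 1 new [(4,2)] -> total=1
Click 2 (6,1) count=0: revealed 10 new [(3,0) (3,1) (4,0) (4,1) (5,0) (5,1) (5,2) (6,0) (6,1) (6,2)] -> total=11

Answer: .......
.......
.......
##.....
###....
###....
###....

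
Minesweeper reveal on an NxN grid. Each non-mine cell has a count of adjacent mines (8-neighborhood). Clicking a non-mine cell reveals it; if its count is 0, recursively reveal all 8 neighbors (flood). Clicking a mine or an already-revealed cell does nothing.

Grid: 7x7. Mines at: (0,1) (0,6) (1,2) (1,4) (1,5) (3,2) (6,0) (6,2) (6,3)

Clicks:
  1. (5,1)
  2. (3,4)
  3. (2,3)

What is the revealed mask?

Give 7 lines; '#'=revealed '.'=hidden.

Answer: .......
.......
...####
...####
...####
.#.####
....###

Derivation:
Click 1 (5,1) count=2: revealed 1 new [(5,1)] -> total=1
Click 2 (3,4) count=0: revealed 19 new [(2,3) (2,4) (2,5) (2,6) (3,3) (3,4) (3,5) (3,6) (4,3) (4,4) (4,5) (4,6) (5,3) (5,4) (5,5) (5,6) (6,4) (6,5) (6,6)] -> total=20
Click 3 (2,3) count=3: revealed 0 new [(none)] -> total=20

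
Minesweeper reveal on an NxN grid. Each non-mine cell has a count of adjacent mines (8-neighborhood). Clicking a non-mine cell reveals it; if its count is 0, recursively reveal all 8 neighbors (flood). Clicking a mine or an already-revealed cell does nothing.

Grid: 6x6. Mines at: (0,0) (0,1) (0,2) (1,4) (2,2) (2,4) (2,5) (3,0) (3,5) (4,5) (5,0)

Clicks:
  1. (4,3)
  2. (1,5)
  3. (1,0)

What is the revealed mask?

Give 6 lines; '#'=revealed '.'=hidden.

Click 1 (4,3) count=0: revealed 12 new [(3,1) (3,2) (3,3) (3,4) (4,1) (4,2) (4,3) (4,4) (5,1) (5,2) (5,3) (5,4)] -> total=12
Click 2 (1,5) count=3: revealed 1 new [(1,5)] -> total=13
Click 3 (1,0) count=2: revealed 1 new [(1,0)] -> total=14

Answer: ......
#....#
......
.####.
.####.
.####.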